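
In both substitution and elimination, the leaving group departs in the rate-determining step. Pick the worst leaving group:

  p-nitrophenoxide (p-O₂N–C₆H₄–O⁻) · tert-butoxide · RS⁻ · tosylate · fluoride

tert-butoxide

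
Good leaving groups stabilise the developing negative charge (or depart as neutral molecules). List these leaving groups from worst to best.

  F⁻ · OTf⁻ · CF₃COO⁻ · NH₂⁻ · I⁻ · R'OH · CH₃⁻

Rank by basicity of the departing species: weakest base leaves most easily.
OTf⁻: pKₐ(CF₃SO₃H (triflic acid)) ≈ -14
I⁻: pKₐ(HI) ≈ -10
R'OH: pKₐ(R'OH₂⁺) ≈ -2.4
CF₃COO⁻: pKₐ(CF₃COOH) ≈ 0.2
F⁻: pKₐ(HF) ≈ 3.2
NH₂⁻: pKₐ(NH₃) ≈ 38
CH₃⁻: pKₐ(CH₄) ≈ 48
Listed from poorest to best leaving group as asked.

CH₃⁻ < NH₂⁻ < F⁻ < CF₃COO⁻ < R'OH < I⁻ < OTf⁻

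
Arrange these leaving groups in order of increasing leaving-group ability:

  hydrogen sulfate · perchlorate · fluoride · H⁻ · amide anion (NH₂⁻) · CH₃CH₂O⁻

amide anion (NH₂⁻) < H⁻ < CH₃CH₂O⁻ < fluoride < hydrogen sulfate < perchlorate

The more stable X⁻ (or X) is on its own — i.e. the weaker a base it is — the better a leaving group it makes.
perchlorate: pKₐ(HClO₄) ≈ -10
hydrogen sulfate: pKₐ(H₂SO₄) ≈ -3 — conjugate base of a strong mineral acid
fluoride: pKₐ(HF) ≈ 3.2
CH₃CH₂O⁻: pKₐ(CH₃CH₂OH) ≈ 16 — strong base; alkoxides do not leave unassisted
H⁻: pKₐ(H₂) ≈ 36
amide anion (NH₂⁻): pKₐ(NH₃) ≈ 38 — extremely strong base; never a leaving group
The question asks for worst first, so the sequence is read in increasing leaving-group ability.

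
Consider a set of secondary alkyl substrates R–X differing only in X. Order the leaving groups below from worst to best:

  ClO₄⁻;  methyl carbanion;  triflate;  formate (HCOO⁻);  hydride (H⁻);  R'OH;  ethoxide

methyl carbanion < hydride (H⁻) < ethoxide < formate (HCOO⁻) < R'OH < ClO₄⁻ < triflate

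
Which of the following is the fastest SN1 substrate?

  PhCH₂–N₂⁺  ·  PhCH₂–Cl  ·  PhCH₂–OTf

PhCH₂–N₂⁺

Same R in every case — rank the leaving groups.
Rank by basicity of the departing species: weakest base leaves most easily.
PhCH₂–N₂⁺ loses N₂: no meaningful conjugate acid; N₂ departs as an exceptionally stable neutral molecule
PhCH₂–OTf loses OTf⁻: pKₐ(CF₃SO₃H (triflic acid)) ≈ -14
PhCH₂–Cl loses Cl⁻: pKₐ(HCl) ≈ -7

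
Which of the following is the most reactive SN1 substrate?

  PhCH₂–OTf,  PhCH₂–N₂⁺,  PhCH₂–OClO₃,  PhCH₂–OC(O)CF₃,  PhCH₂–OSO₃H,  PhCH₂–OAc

With the same alkyl group throughout, only the leaving group differentiates the rates.
A good leaving group is a weak base: the lower the pKₐ of its conjugate acid, the more readily it departs.
PhCH₂–N₂⁺ loses N₂: no meaningful conjugate acid; N₂ departs as an exceptionally stable neutral molecule
PhCH₂–OTf loses OTf⁻: pKₐ(CF₃SO₃H (triflic acid)) ≈ -14
PhCH₂–OClO₃ loses ClO₄⁻: pKₐ(HClO₄) ≈ -10
PhCH₂–OSO₃H loses HSO₄⁻: pKₐ(H₂SO₄) ≈ -3
PhCH₂–OC(O)CF₃ loses CF₃COO⁻: pKₐ(CF₃COOH) ≈ 0.2
PhCH₂–OAc loses AcO⁻: pKₐ(CH₃COOH) ≈ 4.8

PhCH₂–N₂⁺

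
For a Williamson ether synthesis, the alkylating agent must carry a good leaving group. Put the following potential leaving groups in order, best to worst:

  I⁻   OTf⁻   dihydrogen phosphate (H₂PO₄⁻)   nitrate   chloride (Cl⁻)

A good leaving group is a weak base: the lower the pKₐ of its conjugate acid, the more readily it departs.
OTf⁻: pKₐ(CF₃SO₃H (triflic acid)) ≈ -14 — charge spread over three oxygens and a CF₃ group; the premier leaving group in synthesis
I⁻: pKₐ(HI) ≈ -10
chloride (Cl⁻): pKₐ(HCl) ≈ -7
nitrate: pKₐ(HNO₃) ≈ -1.3 — resonance-delocalised over three oxygens
dihydrogen phosphate (H₂PO₄⁻): pKₐ(H₃PO₄) ≈ 2.1

OTf⁻ > I⁻ > chloride (Cl⁻) > nitrate > dihydrogen phosphate (H₂PO₄⁻)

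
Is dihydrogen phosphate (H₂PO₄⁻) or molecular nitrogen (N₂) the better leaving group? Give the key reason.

molecular nitrogen (N₂) is the better leaving group.
N₂ is the ultimate leaving group — it departs as an exceptionally stable neutral molecule, whereas dihydrogen phosphate (H₂PO₄⁻) (pKₐ(H₃PO₄) ≈ 2.1) is far more basic.

molecular nitrogen (N₂)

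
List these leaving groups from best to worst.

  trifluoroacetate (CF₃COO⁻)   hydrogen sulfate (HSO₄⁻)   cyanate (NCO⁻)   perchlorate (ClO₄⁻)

perchlorate (ClO₄⁻) > hydrogen sulfate (HSO₄⁻) > trifluoroacetate (CF₃COO⁻) > cyanate (NCO⁻)

Rank by basicity of the departing species: weakest base leaves most easily.
perchlorate (ClO₄⁻): pKₐ(HClO₄) ≈ -10
hydrogen sulfate (HSO₄⁻): pKₐ(H₂SO₄) ≈ -3
trifluoroacetate (CF₃COO⁻): pKₐ(CF₃COOH) ≈ 0.2 — strongly electron-withdrawing CF₃ stabilises the carboxylate
cyanate (NCO⁻): pKₐ(HOCN) ≈ 3.5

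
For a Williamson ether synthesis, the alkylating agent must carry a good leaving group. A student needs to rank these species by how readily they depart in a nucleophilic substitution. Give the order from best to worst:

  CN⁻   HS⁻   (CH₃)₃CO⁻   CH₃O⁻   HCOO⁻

A good leaving group is a weak base: the lower the pKₐ of its conjugate acid, the more readily it departs.
HCOO⁻: pKₐ(HCOOH) ≈ 3.8 — resonance-stabilised carboxylate
HS⁻: pKₐ(H₂S) ≈ 7
CN⁻: pKₐ(HCN) ≈ 9.2 — sp carbon stabilises the charge somewhat, but still a poor LG
CH₃O⁻: pKₐ(CH₃OH) ≈ 15.5 — strong base; alkoxides do not leave unassisted
(CH₃)₃CO⁻: pKₐ(t-BuOH) ≈ 18 — bulky, strongly basic alkoxide

HCOO⁻ > HS⁻ > CN⁻ > CH₃O⁻ > (CH₃)₃CO⁻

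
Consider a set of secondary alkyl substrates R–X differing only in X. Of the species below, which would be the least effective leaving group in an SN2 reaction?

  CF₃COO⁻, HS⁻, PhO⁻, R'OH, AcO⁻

PhO⁻

Leaving-group ability tracks the stability of the departed species; conjugate-acid pKₐ is the usual yardstick (lower pKₐ → better LG).
R'OH: pKₐ(R'OH₂⁺) ≈ -2.4
CF₃COO⁻: pKₐ(CF₃COOH) ≈ 0.2
AcO⁻: pKₐ(CH₃COOH) ≈ 4.8
HS⁻: pKₐ(H₂S) ≈ 7
PhO⁻: pKₐ(C₆H₅OH (phenol)) ≈ 10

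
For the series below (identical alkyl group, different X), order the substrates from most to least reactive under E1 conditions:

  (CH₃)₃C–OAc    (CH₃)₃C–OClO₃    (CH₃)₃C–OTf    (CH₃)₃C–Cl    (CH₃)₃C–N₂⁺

Identical carbon frameworks mean the comparison reduces to leaving-group quality.
The more stable X⁻ (or X) is on its own — i.e. the weaker a base it is — the better a leaving group it makes.
(CH₃)₃C–N₂⁺ loses N₂: no meaningful conjugate acid; N₂ departs as an exceptionally stable neutral molecule
(CH₃)₃C–OTf loses OTf⁻: pKₐ(CF₃SO₃H (triflic acid)) ≈ -14
(CH₃)₃C–OClO₃ loses ClO₄⁻: pKₐ(HClO₄) ≈ -10
(CH₃)₃C–Cl loses Cl⁻: pKₐ(HCl) ≈ -7
(CH₃)₃C–OAc loses AcO⁻: pKₐ(CH₃COOH) ≈ 4.8

(CH₃)₃C–N₂⁺ > (CH₃)₃C–OTf > (CH₃)₃C–OClO₃ > (CH₃)₃C–Cl > (CH₃)₃C–OAc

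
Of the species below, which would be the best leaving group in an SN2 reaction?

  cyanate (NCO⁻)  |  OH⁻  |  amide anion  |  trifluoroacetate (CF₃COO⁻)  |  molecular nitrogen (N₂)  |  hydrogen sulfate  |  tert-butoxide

molecular nitrogen (N₂)

molecular nitrogen (N₂): no meaningful conjugate acid; N₂ departs as an exceptionally stable neutral molecule
hydrogen sulfate: pKₐ(H₂SO₄) ≈ -3
trifluoroacetate (CF₃COO⁻): pKₐ(CF₃COOH) ≈ 0.2
cyanate (NCO⁻): pKₐ(HOCN) ≈ 3.5
OH⁻: pKₐ(H₂O) ≈ 15.7
tert-butoxide: pKₐ(t-BuOH) ≈ 18
amide anion: pKₐ(NH₃) ≈ 38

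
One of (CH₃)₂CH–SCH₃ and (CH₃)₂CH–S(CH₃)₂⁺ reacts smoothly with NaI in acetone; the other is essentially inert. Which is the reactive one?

From (CH₃)₂CH–SCH₃ the departing group would be RS⁻ (pKₐ(RSH (a thiol)) ≈ 10.5). Moderately basic; rarely leaves without activation.
From (CH₃)₂CH–S(CH₃)₂⁺ the leaving group is SR'₂ (pKₐ(R'₂SH⁺) ≈ -7). Neutral; leaves from a sulfonium salt (R–SR'₂⁺).
(In practice (CH₃)₂CH–S(CH₃)₂⁺ is made from (CH₃)₂CH–SCH₃ by S-methylation with CH₃I, allowing neutral dimethyl sulfide, rather than methanethiolate, to depart.)

(CH₃)₂CH–S(CH₃)₂⁺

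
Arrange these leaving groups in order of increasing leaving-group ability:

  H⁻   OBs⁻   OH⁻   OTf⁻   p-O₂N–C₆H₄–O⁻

A good leaving group is a weak base: the lower the pKₐ of its conjugate acid, the more readily it departs.
OTf⁻: pKₐ(CF₃SO₃H (triflic acid)) ≈ -14
OBs⁻: pKₐ(p-BrC₆H₄SO₃H) ≈ -2.8
p-O₂N–C₆H₄–O⁻: pKₐ(p-nitrophenol) ≈ 7.2
OH⁻: pKₐ(H₂O) ≈ 15.7
H⁻: pKₐ(H₂) ≈ 36
The question asks for worst first, so the sequence is read in increasing leaving-group ability.

H⁻ < OH⁻ < p-O₂N–C₆H₄–O⁻ < OBs⁻ < OTf⁻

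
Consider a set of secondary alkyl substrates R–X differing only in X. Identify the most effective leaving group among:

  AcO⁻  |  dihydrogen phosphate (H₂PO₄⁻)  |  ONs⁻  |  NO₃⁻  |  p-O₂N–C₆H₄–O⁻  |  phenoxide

ONs⁻

A good leaving group is a weak base: the lower the pKₐ of its conjugate acid, the more readily it departs.
ONs⁻: pKₐ(p-O₂NC₆H₄SO₃H) ≈ -3.5
NO₃⁻: pKₐ(HNO₃) ≈ -1.3
dihydrogen phosphate (H₂PO₄⁻): pKₐ(H₃PO₄) ≈ 2.1
AcO⁻: pKₐ(CH₃COOH) ≈ 4.8
p-O₂N–C₆H₄–O⁻: pKₐ(p-nitrophenol) ≈ 7.2
phenoxide: pKₐ(C₆H₅OH (phenol)) ≈ 10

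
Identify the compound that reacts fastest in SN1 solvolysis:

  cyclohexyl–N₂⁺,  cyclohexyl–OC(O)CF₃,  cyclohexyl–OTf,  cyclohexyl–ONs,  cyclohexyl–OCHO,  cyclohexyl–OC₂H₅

cyclohexyl–N₂⁺

The skeletons are identical, so relative rate is governed entirely by leaving-group ability.
Leaving-group ability tracks the stability of the departed species; conjugate-acid pKₐ is the usual yardstick (lower pKₐ → better LG).
cyclohexyl–N₂⁺ loses N₂: no meaningful conjugate acid; N₂ departs as an exceptionally stable neutral molecule
cyclohexyl–OTf loses OTf⁻: pKₐ(CF₃SO₃H (triflic acid)) ≈ -14
cyclohexyl–ONs loses ONs⁻: pKₐ(p-O₂NC₆H₄SO₃H) ≈ -3.5
cyclohexyl–OC(O)CF₃ loses CF₃COO⁻: pKₐ(CF₃COOH) ≈ 0.2
cyclohexyl–OCHO loses HCOO⁻: pKₐ(HCOOH) ≈ 3.8
cyclohexyl–OC₂H₅ loses CH₃CH₂O⁻: pKₐ(CH₃CH₂OH) ≈ 16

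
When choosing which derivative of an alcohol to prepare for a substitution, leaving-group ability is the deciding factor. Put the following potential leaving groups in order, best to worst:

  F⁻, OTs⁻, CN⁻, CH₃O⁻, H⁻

OTs⁻ > F⁻ > CN⁻ > CH₃O⁻ > H⁻

A good leaving group is a weak base: the lower the pKₐ of its conjugate acid, the more readily it departs.
OTs⁻: pKₐ(p-CH₃C₆H₄SO₃H (TsOH)) ≈ -2.8 — resonance-delocalised arenesulfonate
F⁻: pKₐ(HF) ≈ 3.2 — small and strongly basic; the poor halide leaving group
CN⁻: pKₐ(HCN) ≈ 9.2
CH₃O⁻: pKₐ(CH₃OH) ≈ 15.5 — strong base; alkoxides do not leave unassisted
H⁻: pKₐ(H₂) ≈ 36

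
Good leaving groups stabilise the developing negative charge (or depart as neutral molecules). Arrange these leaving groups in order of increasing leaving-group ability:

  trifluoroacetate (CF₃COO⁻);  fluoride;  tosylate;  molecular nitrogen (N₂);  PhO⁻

The more stable X⁻ (or X) is on its own — i.e. the weaker a base it is — the better a leaving group it makes.
molecular nitrogen (N₂): no meaningful conjugate acid; N₂ departs as an exceptionally stable neutral molecule
tosylate: pKₐ(p-CH₃C₆H₄SO₃H (TsOH)) ≈ -2.8
trifluoroacetate (CF₃COO⁻): pKₐ(CF₃COOH) ≈ 0.2
fluoride: pKₐ(HF) ≈ 3.2
PhO⁻: pKₐ(C₆H₅OH (phenol)) ≈ 10
Reversing gives the worst-to-best order requested.

PhO⁻ < fluoride < trifluoroacetate (CF₃COO⁻) < tosylate < molecular nitrogen (N₂)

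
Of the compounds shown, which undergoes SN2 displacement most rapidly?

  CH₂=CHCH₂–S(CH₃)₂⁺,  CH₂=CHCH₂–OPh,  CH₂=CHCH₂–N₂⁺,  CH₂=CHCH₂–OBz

With the same alkyl group throughout, only the leaving group differentiates the rates.
The more stable X⁻ (or X) is on its own — i.e. the weaker a base it is — the better a leaving group it makes.
CH₂=CHCH₂–N₂⁺ loses N₂: no meaningful conjugate acid; N₂ departs as an exceptionally stable neutral molecule
CH₂=CHCH₂–S(CH₃)₂⁺ loses SR'₂: pKₐ(R'₂SH⁺) ≈ -7
CH₂=CHCH₂–OBz loses PhCOO⁻: pKₐ(C₆H₅COOH) ≈ 4.2
CH₂=CHCH₂–OPh loses PhO⁻: pKₐ(C₆H₅OH (phenol)) ≈ 10

CH₂=CHCH₂–N₂⁺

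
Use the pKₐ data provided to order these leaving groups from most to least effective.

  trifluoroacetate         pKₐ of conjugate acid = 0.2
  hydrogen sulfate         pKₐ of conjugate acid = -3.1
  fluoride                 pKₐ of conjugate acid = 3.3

hydrogen sulfate > trifluoroacetate > fluoride

Lower conjugate-acid pKₐ ⇒ weaker base ⇒ better leaving group.
Sorting by the given values: hydrogen sulfate (-3.1), trifluoroacetate (0.2), fluoride (3.3).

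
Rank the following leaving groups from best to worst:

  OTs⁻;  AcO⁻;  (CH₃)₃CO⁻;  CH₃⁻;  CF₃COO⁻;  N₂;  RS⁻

N₂ > OTs⁻ > CF₃COO⁻ > AcO⁻ > RS⁻ > (CH₃)₃CO⁻ > CH₃⁻

Rank by basicity of the departing species: weakest base leaves most easily.
N₂: no meaningful conjugate acid; N₂ departs as an exceptionally stable neutral molecule
OTs⁻: pKₐ(p-CH₃C₆H₄SO₃H (TsOH)) ≈ -2.8 — resonance-delocalised arenesulfonate
CF₃COO⁻: pKₐ(CF₃COOH) ≈ 0.2
AcO⁻: pKₐ(CH₃COOH) ≈ 4.8
RS⁻: pKₐ(RSH (a thiol)) ≈ 10.5 — moderately basic; rarely leaves without activation
(CH₃)₃CO⁻: pKₐ(t-BuOH) ≈ 18
CH₃⁻: pKₐ(CH₄) ≈ 48 — unstabilised carbanion; the worst conceivable leaving group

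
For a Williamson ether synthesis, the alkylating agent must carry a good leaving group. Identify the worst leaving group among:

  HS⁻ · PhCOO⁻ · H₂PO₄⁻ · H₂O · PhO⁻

PhO⁻

H₂O: pKₐ(H₃O⁺) ≈ -1.7
H₂PO₄⁻: pKₐ(H₃PO₄) ≈ 2.1
PhCOO⁻: pKₐ(C₆H₅COOH) ≈ 4.2
HS⁻: pKₐ(H₂S) ≈ 7
PhO⁻: pKₐ(C₆H₅OH (phenol)) ≈ 10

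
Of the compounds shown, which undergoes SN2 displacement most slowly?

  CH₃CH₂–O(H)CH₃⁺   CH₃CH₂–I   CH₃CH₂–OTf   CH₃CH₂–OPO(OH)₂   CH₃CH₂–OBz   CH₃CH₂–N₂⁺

With the same alkyl group throughout, only the leaving group differentiates the rates.
Rank by basicity of the departing species: weakest base leaves most easily.
CH₃CH₂–N₂⁺ loses N₂: no meaningful conjugate acid; N₂ departs as an exceptionally stable neutral molecule
CH₃CH₂–OTf loses OTf⁻: pKₐ(CF₃SO₃H (triflic acid)) ≈ -14
CH₃CH₂–I loses I⁻: pKₐ(HI) ≈ -10
CH₃CH₂–O(H)CH₃⁺ loses R'OH: pKₐ(R'OH₂⁺) ≈ -2.4
CH₃CH₂–OPO(OH)₂ loses H₂PO₄⁻: pKₐ(H₃PO₄) ≈ 2.1
CH₃CH₂–OBz loses PhCOO⁻: pKₐ(C₆H₅COOH) ≈ 4.2

CH₃CH₂–OBz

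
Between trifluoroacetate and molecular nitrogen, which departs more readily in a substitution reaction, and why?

molecular nitrogen is the better leaving group.
N₂ is the ultimate leaving group — it departs as an exceptionally stable neutral molecule, whereas trifluoroacetate (pKₐ(CF₃COOH) ≈ 0.2) is far more basic.

molecular nitrogen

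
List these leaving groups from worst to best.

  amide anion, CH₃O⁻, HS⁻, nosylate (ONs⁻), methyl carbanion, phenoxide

methyl carbanion < amide anion < CH₃O⁻ < phenoxide < HS⁻ < nosylate (ONs⁻)

nosylate (ONs⁻): pKₐ(p-O₂NC₆H₄SO₃H) ≈ -3.5
HS⁻: pKₐ(H₂S) ≈ 7
phenoxide: pKₐ(C₆H₅OH (phenol)) ≈ 10
CH₃O⁻: pKₐ(CH₃OH) ≈ 15.5
amide anion: pKₐ(NH₃) ≈ 38
methyl carbanion: pKₐ(CH₄) ≈ 48
The question asks for worst first, so the sequence is read in increasing leaving-group ability.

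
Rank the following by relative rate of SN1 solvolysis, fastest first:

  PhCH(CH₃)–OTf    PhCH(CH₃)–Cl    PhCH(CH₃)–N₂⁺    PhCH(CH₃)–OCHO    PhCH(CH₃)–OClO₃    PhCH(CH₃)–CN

PhCH(CH₃)–N₂⁺ > PhCH(CH₃)–OTf > PhCH(CH₃)–OClO₃ > PhCH(CH₃)–Cl > PhCH(CH₃)–OCHO > PhCH(CH₃)–CN

With the same alkyl group throughout, only the leaving group differentiates the rates.
The more stable X⁻ (or X) is on its own — i.e. the weaker a base it is — the better a leaving group it makes.
PhCH(CH₃)–N₂⁺ loses N₂: no meaningful conjugate acid; N₂ departs as an exceptionally stable neutral molecule
PhCH(CH₃)–OTf loses OTf⁻: pKₐ(CF₃SO₃H (triflic acid)) ≈ -14
PhCH(CH₃)–OClO₃ loses ClO₄⁻: pKₐ(HClO₄) ≈ -10
PhCH(CH₃)–Cl loses Cl⁻: pKₐ(HCl) ≈ -7
PhCH(CH₃)–OCHO loses HCOO⁻: pKₐ(HCOOH) ≈ 3.8
PhCH(CH₃)–CN loses CN⁻: pKₐ(HCN) ≈ 9.2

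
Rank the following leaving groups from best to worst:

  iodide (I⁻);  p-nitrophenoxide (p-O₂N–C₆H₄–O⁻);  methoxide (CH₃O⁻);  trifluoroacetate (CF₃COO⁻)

iodide (I⁻) > trifluoroacetate (CF₃COO⁻) > p-nitrophenoxide (p-O₂N–C₆H₄–O⁻) > methoxide (CH₃O⁻)

iodide (I⁻): pKₐ(HI) ≈ -10 — large, highly polarisable; very weak base
trifluoroacetate (CF₃COO⁻): pKₐ(CF₃COOH) ≈ 0.2 — strongly electron-withdrawing CF₃ stabilises the carboxylate
p-nitrophenoxide (p-O₂N–C₆H₄–O⁻): pKₐ(p-nitrophenol) ≈ 7.2 — nitro group delocalises the charge; the classic chromogenic LG
methoxide (CH₃O⁻): pKₐ(CH₃OH) ≈ 15.5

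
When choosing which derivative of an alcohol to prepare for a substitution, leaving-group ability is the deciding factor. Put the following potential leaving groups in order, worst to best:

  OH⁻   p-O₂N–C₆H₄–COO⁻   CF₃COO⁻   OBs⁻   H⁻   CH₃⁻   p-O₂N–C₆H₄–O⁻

Leaving-group ability tracks the stability of the departed species; conjugate-acid pKₐ is the usual yardstick (lower pKₐ → better LG).
OBs⁻: pKₐ(p-BrC₆H₄SO₃H) ≈ -2.8 — arenesulfonate with a p-bromo substituent
CF₃COO⁻: pKₐ(CF₃COOH) ≈ 0.2 — strongly electron-withdrawing CF₃ stabilises the carboxylate
p-O₂N–C₆H₄–COO⁻: pKₐ(p-nitrobenzoic acid) ≈ 3.4 — electron-withdrawing nitro group stabilises the carboxylate
p-O₂N–C₆H₄–O⁻: pKₐ(p-nitrophenol) ≈ 7.2
OH⁻: pKₐ(H₂O) ≈ 15.7
H⁻: pKₐ(H₂) ≈ 36 — extremely strong base; leaves only in special hydride-transfer contexts
CH₃⁻: pKₐ(CH₄) ≈ 48
Reversing gives the worst-to-best order requested.

CH₃⁻ < H⁻ < OH⁻ < p-O₂N–C₆H₄–O⁻ < p-O₂N–C₆H₄–COO⁻ < CF₃COO⁻ < OBs⁻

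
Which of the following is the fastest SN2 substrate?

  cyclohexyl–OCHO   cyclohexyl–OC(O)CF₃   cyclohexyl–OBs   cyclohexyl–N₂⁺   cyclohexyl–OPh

cyclohexyl–N₂⁺

With the same alkyl group throughout, only the leaving group differentiates the rates.
Leaving-group ability tracks the stability of the departed species; conjugate-acid pKₐ is the usual yardstick (lower pKₐ → better LG).
cyclohexyl–N₂⁺ loses N₂: no meaningful conjugate acid; N₂ departs as an exceptionally stable neutral molecule
cyclohexyl–OBs loses OBs⁻: pKₐ(p-BrC₆H₄SO₃H) ≈ -2.8
cyclohexyl–OC(O)CF₃ loses CF₃COO⁻: pKₐ(CF₃COOH) ≈ 0.2
cyclohexyl–OCHO loses HCOO⁻: pKₐ(HCOOH) ≈ 3.8
cyclohexyl–OPh loses PhO⁻: pKₐ(C₆H₅OH (phenol)) ≈ 10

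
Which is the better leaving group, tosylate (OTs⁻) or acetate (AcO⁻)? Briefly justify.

tosylate (OTs⁻)

tosylate (OTs⁻) is the better leaving group.
pKₐ(p-CH₃C₆H₄SO₃H (TsOH)) ≈ -2.8 versus pKₐ(CH₃COOH) ≈ 4.8: tosylate (OTs⁻) is the much weaker base.
Resonance-delocalised arenesulfonate.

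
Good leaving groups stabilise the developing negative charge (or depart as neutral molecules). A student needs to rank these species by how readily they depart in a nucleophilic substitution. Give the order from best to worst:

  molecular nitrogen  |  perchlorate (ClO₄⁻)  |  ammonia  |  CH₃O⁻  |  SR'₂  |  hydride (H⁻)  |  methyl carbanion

molecular nitrogen > perchlorate (ClO₄⁻) > SR'₂ > ammonia > CH₃O⁻ > hydride (H⁻) > methyl carbanion

A good leaving group is a weak base: the lower the pKₐ of its conjugate acid, the more readily it departs.
molecular nitrogen: no meaningful conjugate acid; N₂ departs as an exceptionally stable neutral molecule
perchlorate (ClO₄⁻): pKₐ(HClO₄) ≈ -10 — extremely weak base; rarely used for safety reasons
SR'₂: pKₐ(R'₂SH⁺) ≈ -7
ammonia: pKₐ(NH₄⁺) ≈ 9.2 — neutral but moderately basic; leaves from R–NH₃⁺
CH₃O⁻: pKₐ(CH₃OH) ≈ 15.5 — strong base; alkoxides do not leave unassisted
hydride (H⁻): pKₐ(H₂) ≈ 36 — extremely strong base; leaves only in special hydride-transfer contexts
methyl carbanion: pKₐ(CH₄) ≈ 48 — unstabilised carbanion; the worst conceivable leaving group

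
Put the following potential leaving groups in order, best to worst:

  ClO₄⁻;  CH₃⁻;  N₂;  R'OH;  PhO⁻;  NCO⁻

N₂ > ClO₄⁻ > R'OH > NCO⁻ > PhO⁻ > CH₃⁻

Leaving-group ability tracks the stability of the departed species; conjugate-acid pKₐ is the usual yardstick (lower pKₐ → better LG).
N₂: no meaningful conjugate acid; N₂ departs as an exceptionally stable neutral molecule
ClO₄⁻: pKₐ(HClO₄) ≈ -10
R'OH: pKₐ(R'OH₂⁺) ≈ -2.4 — neutral; leaves from a protonated ether (an oxonium ion, R–O(H)R'⁺)
NCO⁻: pKₐ(HOCN) ≈ 3.5
PhO⁻: pKₐ(C₆H₅OH (phenol)) ≈ 10
CH₃⁻: pKₐ(CH₄) ≈ 48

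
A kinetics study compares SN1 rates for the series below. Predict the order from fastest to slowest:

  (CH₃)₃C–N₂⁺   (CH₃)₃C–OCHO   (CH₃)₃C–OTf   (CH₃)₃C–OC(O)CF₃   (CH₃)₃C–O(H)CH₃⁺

Identical carbon frameworks mean the comparison reduces to leaving-group quality.
Rank by basicity of the departing species: weakest base leaves most easily.
(CH₃)₃C–N₂⁺ loses N₂: no meaningful conjugate acid; N₂ departs as an exceptionally stable neutral molecule
(CH₃)₃C–OTf loses OTf⁻: pKₐ(CF₃SO₃H (triflic acid)) ≈ -14
(CH₃)₃C–O(H)CH₃⁺ loses R'OH: pKₐ(R'OH₂⁺) ≈ -2.4
(CH₃)₃C–OC(O)CF₃ loses CF₃COO⁻: pKₐ(CF₃COOH) ≈ 0.2
(CH₃)₃C–OCHO loses HCOO⁻: pKₐ(HCOOH) ≈ 3.8

(CH₃)₃C–N₂⁺ > (CH₃)₃C–OTf > (CH₃)₃C–O(H)CH₃⁺ > (CH₃)₃C–OC(O)CF₃ > (CH₃)₃C–OCHO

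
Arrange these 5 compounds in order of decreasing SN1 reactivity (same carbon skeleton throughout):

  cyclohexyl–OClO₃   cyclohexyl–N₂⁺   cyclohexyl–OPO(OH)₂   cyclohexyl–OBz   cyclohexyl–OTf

cyclohexyl–N₂⁺ > cyclohexyl–OTf > cyclohexyl–OClO₃ > cyclohexyl–OPO(OH)₂ > cyclohexyl–OBz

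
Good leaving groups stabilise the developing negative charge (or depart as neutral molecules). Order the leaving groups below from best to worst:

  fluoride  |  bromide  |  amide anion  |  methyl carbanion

bromide > fluoride > amide anion > methyl carbanion

Leaving-group ability tracks the stability of the departed species; conjugate-acid pKₐ is the usual yardstick (lower pKₐ → better LG).
bromide: pKₐ(HBr) ≈ -9 — weak base; good leaving group
fluoride: pKₐ(HF) ≈ 3.2 — small and strongly basic; the poor halide leaving group
amide anion: pKₐ(NH₃) ≈ 38 — extremely strong base; never a leaving group
methyl carbanion: pKₐ(CH₄) ≈ 48 — unstabilised carbanion; the worst conceivable leaving group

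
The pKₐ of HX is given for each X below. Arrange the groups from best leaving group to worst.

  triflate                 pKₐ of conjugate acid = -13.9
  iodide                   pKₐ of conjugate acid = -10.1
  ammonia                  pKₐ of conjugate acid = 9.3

Lower conjugate-acid pKₐ ⇒ weaker base ⇒ better leaving group.
Sorting by the given values: triflate (-13.9), iodide (-10.1), ammonia (9.3).

triflate > iodide > ammonia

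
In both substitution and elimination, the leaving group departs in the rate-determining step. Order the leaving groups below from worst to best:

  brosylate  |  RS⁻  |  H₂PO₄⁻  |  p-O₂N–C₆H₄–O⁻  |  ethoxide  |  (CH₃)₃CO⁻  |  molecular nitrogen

(CH₃)₃CO⁻ < ethoxide < RS⁻ < p-O₂N–C₆H₄–O⁻ < H₂PO₄⁻ < brosylate < molecular nitrogen

A good leaving group is a weak base: the lower the pKₐ of its conjugate acid, the more readily it departs.
molecular nitrogen: no meaningful conjugate acid; N₂ departs as an exceptionally stable neutral molecule
brosylate: pKₐ(p-BrC₆H₄SO₃H) ≈ -2.8
H₂PO₄⁻: pKₐ(H₃PO₄) ≈ 2.1
p-O₂N–C₆H₄–O⁻: pKₐ(p-nitrophenol) ≈ 7.2
RS⁻: pKₐ(RSH (a thiol)) ≈ 10.5 — moderately basic; rarely leaves without activation
ethoxide: pKₐ(CH₃CH₂OH) ≈ 16
(CH₃)₃CO⁻: pKₐ(t-BuOH) ≈ 18
The question asks for worst first, so the sequence is read in increasing leaving-group ability.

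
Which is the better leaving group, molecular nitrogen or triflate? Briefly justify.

molecular nitrogen is the better leaving group.
N₂ is the ultimate leaving group — it departs as an exceptionally stable neutral molecule, whereas triflate (pKₐ(CF₃SO₃H (triflic acid)) ≈ -14) is far more basic.

molecular nitrogen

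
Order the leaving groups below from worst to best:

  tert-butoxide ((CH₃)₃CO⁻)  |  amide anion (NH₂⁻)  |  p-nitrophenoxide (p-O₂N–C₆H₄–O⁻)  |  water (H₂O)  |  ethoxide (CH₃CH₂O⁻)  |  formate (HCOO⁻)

amide anion (NH₂⁻) < tert-butoxide ((CH₃)₃CO⁻) < ethoxide (CH₃CH₂O⁻) < p-nitrophenoxide (p-O₂N–C₆H₄–O⁻) < formate (HCOO⁻) < water (H₂O)

water (H₂O): pKₐ(H₃O⁺) ≈ -1.7
formate (HCOO⁻): pKₐ(HCOOH) ≈ 3.8
p-nitrophenoxide (p-O₂N–C₆H₄–O⁻): pKₐ(p-nitrophenol) ≈ 7.2
ethoxide (CH₃CH₂O⁻): pKₐ(CH₃CH₂OH) ≈ 16
tert-butoxide ((CH₃)₃CO⁻): pKₐ(t-BuOH) ≈ 18
amide anion (NH₂⁻): pKₐ(NH₃) ≈ 38
Listed from poorest to best leaving group as asked.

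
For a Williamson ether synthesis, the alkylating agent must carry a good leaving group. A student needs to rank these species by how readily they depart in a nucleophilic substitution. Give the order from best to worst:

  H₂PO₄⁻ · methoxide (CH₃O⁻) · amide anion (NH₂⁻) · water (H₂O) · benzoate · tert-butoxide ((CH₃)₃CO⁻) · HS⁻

water (H₂O): pKₐ(H₃O⁺) ≈ -1.7
H₂PO₄⁻: pKₐ(H₃PO₄) ≈ 2.1
benzoate: pKₐ(C₆H₅COOH) ≈ 4.2
HS⁻: pKₐ(H₂S) ≈ 7
methoxide (CH₃O⁻): pKₐ(CH₃OH) ≈ 15.5
tert-butoxide ((CH₃)₃CO⁻): pKₐ(t-BuOH) ≈ 18
amide anion (NH₂⁻): pKₐ(NH₃) ≈ 38

water (H₂O) > H₂PO₄⁻ > benzoate > HS⁻ > methoxide (CH₃O⁻) > tert-butoxide ((CH₃)₃CO⁻) > amide anion (NH₂⁻)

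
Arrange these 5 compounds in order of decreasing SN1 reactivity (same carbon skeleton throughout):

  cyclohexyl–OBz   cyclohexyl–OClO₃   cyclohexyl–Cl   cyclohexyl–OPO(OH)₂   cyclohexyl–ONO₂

cyclohexyl–OClO₃ > cyclohexyl–Cl > cyclohexyl–ONO₂ > cyclohexyl–OPO(OH)₂ > cyclohexyl–OBz

The skeletons are identical, so relative rate is governed entirely by leaving-group ability.
Rank by basicity of the departing species: weakest base leaves most easily.
cyclohexyl–OClO₃ loses ClO₄⁻: pKₐ(HClO₄) ≈ -10
cyclohexyl–Cl loses Cl⁻: pKₐ(HCl) ≈ -7
cyclohexyl–ONO₂ loses NO₃⁻: pKₐ(HNO₃) ≈ -1.3
cyclohexyl–OPO(OH)₂ loses H₂PO₄⁻: pKₐ(H₃PO₄) ≈ 2.1
cyclohexyl–OBz loses PhCOO⁻: pKₐ(C₆H₅COOH) ≈ 4.2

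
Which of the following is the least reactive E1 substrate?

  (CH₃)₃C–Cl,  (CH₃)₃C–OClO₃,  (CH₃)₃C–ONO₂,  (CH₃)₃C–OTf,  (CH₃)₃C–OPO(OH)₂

(CH₃)₃C–OPO(OH)₂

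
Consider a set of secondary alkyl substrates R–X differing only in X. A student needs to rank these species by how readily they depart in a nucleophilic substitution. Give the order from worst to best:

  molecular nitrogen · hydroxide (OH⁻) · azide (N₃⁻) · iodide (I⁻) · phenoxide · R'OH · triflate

The more stable X⁻ (or X) is on its own — i.e. the weaker a base it is — the better a leaving group it makes.
molecular nitrogen: no meaningful conjugate acid; N₂ departs as an exceptionally stable neutral molecule
triflate: pKₐ(CF₃SO₃H (triflic acid)) ≈ -14 — charge spread over three oxygens and a CF₃ group; the premier leaving group in synthesis
iodide (I⁻): pKₐ(HI) ≈ -10
R'OH: pKₐ(R'OH₂⁺) ≈ -2.4 — neutral; leaves from a protonated ether (an oxonium ion, R–O(H)R'⁺)
azide (N₃⁻): pKₐ(HN₃) ≈ 4.7 — linear, resonance-stabilised
phenoxide: pKₐ(C₆H₅OH (phenol)) ≈ 10
hydroxide (OH⁻): pKₐ(H₂O) ≈ 15.7 — strong base; essentially never leaves without prior activation
The question asks for worst first, so the sequence is read in increasing leaving-group ability.

hydroxide (OH⁻) < phenoxide < azide (N₃⁻) < R'OH < iodide (I⁻) < triflate < molecular nitrogen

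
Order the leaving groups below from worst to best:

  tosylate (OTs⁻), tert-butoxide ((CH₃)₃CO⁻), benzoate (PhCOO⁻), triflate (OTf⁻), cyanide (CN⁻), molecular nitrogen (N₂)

Leaving-group ability tracks the stability of the departed species; conjugate-acid pKₐ is the usual yardstick (lower pKₐ → better LG).
molecular nitrogen (N₂): no meaningful conjugate acid; N₂ departs as an exceptionally stable neutral molecule
triflate (OTf⁻): pKₐ(CF₃SO₃H (triflic acid)) ≈ -14 — charge spread over three oxygens and a CF₃ group; the premier leaving group in synthesis
tosylate (OTs⁻): pKₐ(p-CH₃C₆H₄SO₃H (TsOH)) ≈ -2.8 — resonance-delocalised arenesulfonate
benzoate (PhCOO⁻): pKₐ(C₆H₅COOH) ≈ 4.2 — aryl carboxylate
cyanide (CN⁻): pKₐ(HCN) ≈ 9.2
tert-butoxide ((CH₃)₃CO⁻): pKₐ(t-BuOH) ≈ 18
Reversing gives the worst-to-best order requested.

tert-butoxide ((CH₃)₃CO⁻) < cyanide (CN⁻) < benzoate (PhCOO⁻) < tosylate (OTs⁻) < triflate (OTf⁻) < molecular nitrogen (N₂)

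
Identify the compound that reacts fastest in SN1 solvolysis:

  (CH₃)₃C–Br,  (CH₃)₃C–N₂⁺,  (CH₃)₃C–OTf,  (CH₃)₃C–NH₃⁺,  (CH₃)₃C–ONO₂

Same R in every case — rank the leaving groups.
Rank by basicity of the departing species: weakest base leaves most easily.
(CH₃)₃C–N₂⁺ loses N₂: no meaningful conjugate acid; N₂ departs as an exceptionally stable neutral molecule
(CH₃)₃C–OTf loses OTf⁻: pKₐ(CF₃SO₃H (triflic acid)) ≈ -14
(CH₃)₃C–Br loses Br⁻: pKₐ(HBr) ≈ -9
(CH₃)₃C–ONO₂ loses NO₃⁻: pKₐ(HNO₃) ≈ -1.3
(CH₃)₃C–NH₃⁺ loses NH₃: pKₐ(NH₄⁺) ≈ 9.2

(CH₃)₃C–N₂⁺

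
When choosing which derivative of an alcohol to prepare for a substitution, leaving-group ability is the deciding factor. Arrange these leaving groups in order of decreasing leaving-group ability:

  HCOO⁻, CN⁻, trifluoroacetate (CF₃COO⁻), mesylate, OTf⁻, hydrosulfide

OTf⁻: pKₐ(CF₃SO₃H (triflic acid)) ≈ -14
mesylate: pKₐ(CH₃SO₃H (MsOH)) ≈ -1.9 — resonance-delocalised alkanesulfonate
trifluoroacetate (CF₃COO⁻): pKₐ(CF₃COOH) ≈ 0.2
HCOO⁻: pKₐ(HCOOH) ≈ 3.8
hydrosulfide: pKₐ(H₂S) ≈ 7
CN⁻: pKₐ(HCN) ≈ 9.2 — sp carbon stabilises the charge somewhat, but still a poor LG

OTf⁻ > mesylate > trifluoroacetate (CF₃COO⁻) > HCOO⁻ > hydrosulfide > CN⁻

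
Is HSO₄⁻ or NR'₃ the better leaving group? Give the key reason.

HSO₄⁻

HSO₄⁻ is the better leaving group.
pKₐ(H₂SO₄) ≈ -3 versus pKₐ(R'₃NH⁺) ≈ 10.7: HSO₄⁻ is the much weaker base.
Conjugate base of a strong mineral acid.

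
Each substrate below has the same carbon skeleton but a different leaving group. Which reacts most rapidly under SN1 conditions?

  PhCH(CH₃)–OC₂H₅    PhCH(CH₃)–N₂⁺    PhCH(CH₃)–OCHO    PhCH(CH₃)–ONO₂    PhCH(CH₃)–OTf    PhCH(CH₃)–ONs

PhCH(CH₃)–N₂⁺

Same R in every case — rank the leaving groups.
Rank by basicity of the departing species: weakest base leaves most easily.
PhCH(CH₃)–N₂⁺ loses N₂: no meaningful conjugate acid; N₂ departs as an exceptionally stable neutral molecule
PhCH(CH₃)–OTf loses OTf⁻: pKₐ(CF₃SO₃H (triflic acid)) ≈ -14
PhCH(CH₃)–ONs loses ONs⁻: pKₐ(p-O₂NC₆H₄SO₃H) ≈ -3.5
PhCH(CH₃)–ONO₂ loses NO₃⁻: pKₐ(HNO₃) ≈ -1.3
PhCH(CH₃)–OCHO loses HCOO⁻: pKₐ(HCOOH) ≈ 3.8
PhCH(CH₃)–OC₂H₅ loses CH₃CH₂O⁻: pKₐ(CH₃CH₂OH) ≈ 16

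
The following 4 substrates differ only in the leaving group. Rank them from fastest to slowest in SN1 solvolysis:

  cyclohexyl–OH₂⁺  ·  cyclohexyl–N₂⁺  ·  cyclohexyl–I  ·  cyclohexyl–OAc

Same R in every case — rank the leaving groups.
A good leaving group is a weak base: the lower the pKₐ of its conjugate acid, the more readily it departs.
cyclohexyl–N₂⁺ loses N₂: no meaningful conjugate acid; N₂ departs as an exceptionally stable neutral molecule
cyclohexyl–I loses I⁻: pKₐ(HI) ≈ -10
cyclohexyl–OH₂⁺ loses H₂O: pKₐ(H₃O⁺) ≈ -1.7
cyclohexyl–OAc loses AcO⁻: pKₐ(CH₃COOH) ≈ 4.8

cyclohexyl–N₂⁺ > cyclohexyl–I > cyclohexyl–OH₂⁺ > cyclohexyl–OAc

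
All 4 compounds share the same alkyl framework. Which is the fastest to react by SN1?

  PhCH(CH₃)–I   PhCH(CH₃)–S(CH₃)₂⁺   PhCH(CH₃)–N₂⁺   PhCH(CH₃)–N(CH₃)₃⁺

PhCH(CH₃)–N₂⁺

Identical carbon frameworks mean the comparison reduces to leaving-group quality.
The more stable X⁻ (or X) is on its own — i.e. the weaker a base it is — the better a leaving group it makes.
PhCH(CH₃)–N₂⁺ loses N₂: no meaningful conjugate acid; N₂ departs as an exceptionally stable neutral molecule
PhCH(CH₃)–I loses I⁻: pKₐ(HI) ≈ -10
PhCH(CH₃)–S(CH₃)₂⁺ loses SR'₂: pKₐ(R'₂SH⁺) ≈ -7
PhCH(CH₃)–N(CH₃)₃⁺ loses NR'₃: pKₐ(R'₃NH⁺) ≈ 10.7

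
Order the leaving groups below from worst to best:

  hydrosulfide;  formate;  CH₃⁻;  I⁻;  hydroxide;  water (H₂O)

I⁻: pKₐ(HI) ≈ -10
water (H₂O): pKₐ(H₃O⁺) ≈ -1.7
formate: pKₐ(HCOOH) ≈ 3.8
hydrosulfide: pKₐ(H₂S) ≈ 7
hydroxide: pKₐ(H₂O) ≈ 15.7
CH₃⁻: pKₐ(CH₄) ≈ 48
The question asks for worst first, so the sequence is read in increasing leaving-group ability.

CH₃⁻ < hydroxide < hydrosulfide < formate < water (H₂O) < I⁻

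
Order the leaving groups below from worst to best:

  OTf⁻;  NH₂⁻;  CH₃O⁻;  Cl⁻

OTf⁻: pKₐ(CF₃SO₃H (triflic acid)) ≈ -14
Cl⁻: pKₐ(HCl) ≈ -7
CH₃O⁻: pKₐ(CH₃OH) ≈ 15.5
NH₂⁻: pKₐ(NH₃) ≈ 38
Reversing gives the worst-to-best order requested.

NH₂⁻ < CH₃O⁻ < Cl⁻ < OTf⁻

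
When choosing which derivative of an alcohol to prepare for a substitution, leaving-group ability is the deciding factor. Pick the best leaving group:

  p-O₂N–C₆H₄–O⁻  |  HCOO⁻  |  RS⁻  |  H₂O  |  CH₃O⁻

Leaving-group ability tracks the stability of the departed species; conjugate-acid pKₐ is the usual yardstick (lower pKₐ → better LG).
H₂O: pKₐ(H₃O⁺) ≈ -1.7
HCOO⁻: pKₐ(HCOOH) ≈ 3.8
p-O₂N–C₆H₄–O⁻: pKₐ(p-nitrophenol) ≈ 7.2
RS⁻: pKₐ(RSH (a thiol)) ≈ 10.5
CH₃O⁻: pKₐ(CH₃OH) ≈ 15.5

H₂O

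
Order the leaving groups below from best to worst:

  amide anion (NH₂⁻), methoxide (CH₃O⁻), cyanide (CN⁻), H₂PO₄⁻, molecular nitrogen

A good leaving group is a weak base: the lower the pKₐ of its conjugate acid, the more readily it departs.
molecular nitrogen: no meaningful conjugate acid; N₂ departs as an exceptionally stable neutral molecule
H₂PO₄⁻: pKₐ(H₃PO₄) ≈ 2.1
cyanide (CN⁻): pKₐ(HCN) ≈ 9.2
methoxide (CH₃O⁻): pKₐ(CH₃OH) ≈ 15.5
amide anion (NH₂⁻): pKₐ(NH₃) ≈ 38

molecular nitrogen > H₂PO₄⁻ > cyanide (CN⁻) > methoxide (CH₃O⁻) > amide anion (NH₂⁻)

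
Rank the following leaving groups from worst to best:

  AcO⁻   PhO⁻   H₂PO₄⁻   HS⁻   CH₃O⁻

CH₃O⁻ < PhO⁻ < HS⁻ < AcO⁻ < H₂PO₄⁻

H₂PO₄⁻: pKₐ(H₃PO₄) ≈ 2.1
AcO⁻: pKₐ(CH₃COOH) ≈ 4.8
HS⁻: pKₐ(H₂S) ≈ 7 — larger and more polarisable than the oxygen analogue
PhO⁻: pKₐ(C₆H₅OH (phenol)) ≈ 10 — resonance into the ring helps, but still a poor LG
CH₃O⁻: pKₐ(CH₃OH) ≈ 15.5 — strong base; alkoxides do not leave unassisted
Reversing gives the worst-to-best order requested.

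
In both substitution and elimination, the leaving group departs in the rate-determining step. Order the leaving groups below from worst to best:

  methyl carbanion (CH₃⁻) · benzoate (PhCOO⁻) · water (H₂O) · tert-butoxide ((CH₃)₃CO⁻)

methyl carbanion (CH₃⁻) < tert-butoxide ((CH₃)₃CO⁻) < benzoate (PhCOO⁻) < water (H₂O)

water (H₂O): pKₐ(H₃O⁺) ≈ -1.7 — neutral; leaves from a protonated alcohol (R–OH₂⁺)
benzoate (PhCOO⁻): pKₐ(C₆H₅COOH) ≈ 4.2 — aryl carboxylate
tert-butoxide ((CH₃)₃CO⁻): pKₐ(t-BuOH) ≈ 18 — bulky, strongly basic alkoxide
methyl carbanion (CH₃⁻): pKₐ(CH₄) ≈ 48 — unstabilised carbanion; the worst conceivable leaving group
The question asks for worst first, so the sequence is read in increasing leaving-group ability.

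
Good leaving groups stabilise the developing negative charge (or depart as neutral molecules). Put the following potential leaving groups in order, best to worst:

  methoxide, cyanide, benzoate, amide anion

benzoate > cyanide > methoxide > amide anion

The more stable X⁻ (or X) is on its own — i.e. the weaker a base it is — the better a leaving group it makes.
benzoate: pKₐ(C₆H₅COOH) ≈ 4.2
cyanide: pKₐ(HCN) ≈ 9.2
methoxide: pKₐ(CH₃OH) ≈ 15.5
amide anion: pKₐ(NH₃) ≈ 38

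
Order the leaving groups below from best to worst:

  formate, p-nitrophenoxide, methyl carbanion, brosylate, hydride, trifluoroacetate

A good leaving group is a weak base: the lower the pKₐ of its conjugate acid, the more readily it departs.
brosylate: pKₐ(p-BrC₆H₄SO₃H) ≈ -2.8
trifluoroacetate: pKₐ(CF₃COOH) ≈ 0.2
formate: pKₐ(HCOOH) ≈ 3.8
p-nitrophenoxide: pKₐ(p-nitrophenol) ≈ 7.2
hydride: pKₐ(H₂) ≈ 36
methyl carbanion: pKₐ(CH₄) ≈ 48

brosylate > trifluoroacetate > formate > p-nitrophenoxide > hydride > methyl carbanion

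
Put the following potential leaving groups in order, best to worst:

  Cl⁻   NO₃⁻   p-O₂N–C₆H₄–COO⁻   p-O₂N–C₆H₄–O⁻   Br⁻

Br⁻: pKₐ(HBr) ≈ -9 — weak base; good leaving group
Cl⁻: pKₐ(HCl) ≈ -7 — moderately weak base
NO₃⁻: pKₐ(HNO₃) ≈ -1.3 — resonance-delocalised over three oxygens
p-O₂N–C₆H₄–COO⁻: pKₐ(p-nitrobenzoic acid) ≈ 3.4 — electron-withdrawing nitro group stabilises the carboxylate
p-O₂N–C₆H₄–O⁻: pKₐ(p-nitrophenol) ≈ 7.2 — nitro group delocalises the charge; the classic chromogenic LG

Br⁻ > Cl⁻ > NO₃⁻ > p-O₂N–C₆H₄–COO⁻ > p-O₂N–C₆H₄–O⁻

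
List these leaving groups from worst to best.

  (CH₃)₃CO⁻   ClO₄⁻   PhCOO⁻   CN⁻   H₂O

(CH₃)₃CO⁻ < CN⁻ < PhCOO⁻ < H₂O < ClO₄⁻

ClO₄⁻: pKₐ(HClO₄) ≈ -10
H₂O: pKₐ(H₃O⁺) ≈ -1.7
PhCOO⁻: pKₐ(C₆H₅COOH) ≈ 4.2
CN⁻: pKₐ(HCN) ≈ 9.2
(CH₃)₃CO⁻: pKₐ(t-BuOH) ≈ 18
The question asks for worst first, so the sequence is read in increasing leaving-group ability.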